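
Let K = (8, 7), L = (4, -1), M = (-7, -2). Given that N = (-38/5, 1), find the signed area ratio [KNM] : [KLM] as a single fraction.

-3/5

[KLM] = ½·(8·(-1−(-2)) + 4·(-2−7) + (-7)·(7−(-1))) = ½·(8 − 36 − 56) = -42.
[KNM] = ½·(8·(1−(-2)) + (-38/5)·(-2−7) + (-7)·(7−1)) = ½·(24 + 342/5 − 42) = 126/5, so the ratio is (126/5)/(-42) = -3/5.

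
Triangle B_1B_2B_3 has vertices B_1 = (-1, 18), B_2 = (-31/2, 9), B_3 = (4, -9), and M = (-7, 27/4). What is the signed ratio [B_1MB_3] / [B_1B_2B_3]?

1/2

[B_1B_2B_3] = ½·((-1)·(9−(-9)) + (-31/2)·(-9−18) + 4·(18−9)) = ½·(-18 + 837/2 + 36) = 873/4.
[B_1MB_3] = ½·((-1)·(27/4−(-9)) + (-7)·(-9−18) + 4·(18−(27/4))) = ½·(-63/4 + 189 + 45) = 873/8, so the ratio is (873/8)/(873/4) = 1/2.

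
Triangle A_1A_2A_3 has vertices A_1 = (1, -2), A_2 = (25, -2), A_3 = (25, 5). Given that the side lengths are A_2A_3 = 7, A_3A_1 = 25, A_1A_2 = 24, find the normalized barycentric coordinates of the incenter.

The incenter has barycentric coordinates proportional to the opposite side lengths: (7 : 25 : 24).
Normalizing by 7+25+24 = 56 gives (1/8, 25/56, 3/7).

(1/8, 25/56, 3/7)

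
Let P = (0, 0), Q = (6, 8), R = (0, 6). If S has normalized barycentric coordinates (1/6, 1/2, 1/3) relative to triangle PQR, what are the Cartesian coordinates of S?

S = (1/6)·P + (1/2)·Q + (1/3)·R.
x-coordinate: (1/6)·0 + (1/2)·6 + (1/3)·0 = 3.
y-coordinate: (1/6)·0 + (1/2)·8 + (1/3)·6 = 6.

(3, 6)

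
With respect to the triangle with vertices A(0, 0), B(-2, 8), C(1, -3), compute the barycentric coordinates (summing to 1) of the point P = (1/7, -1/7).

(3/7, 1/7, 3/7)

Signed area of the reference triangle: [ABC] = ½·(0·(8−(-3)) + (-2)·(-3−0) + 1·(0−8)) = ½·(0 + 6 − 8) = -1.
[PBC] = ½·((1/7)·(8−(-3)) + (-2)·(-3−(-1/7)) + 1·(-1/7−8)) = ½·(11/7 + 40/7 − 57/7) = -3/7, so the A-coordinate is (-3/7)/(-1) = 3/7.
[APC] = ½·(0·(-1/7−(-3)) + (1/7)·(-3−0) + 1·(0−(-1/7))) = ½·(0 − 3/7 + 1/7) = -1/7, so the B-coordinate is 1/7.
[ABP] = ½·(0·(8−(-1/7)) + (-2)·(-1/7−0) + (1/7)·(0−8)) = ½·(0 + 2/7 − 8/7) = -3/7, so the C-coordinate is 3/7.
Check: 3/7 + 1/7 + 3/7 = 1.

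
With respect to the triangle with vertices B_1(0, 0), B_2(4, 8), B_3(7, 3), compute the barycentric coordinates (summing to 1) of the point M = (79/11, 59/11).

Signed area of the reference triangle: [B_1B_2B_3] = ½·(0·(8−3) + 4·(3−0) + 7·(0−8)) = ½·(0 + 12 − 56) = -22.
[MB_2B_3] = ½·((79/11)·(8−3) + 4·(3−(59/11)) + 7·(59/11−8)) = ½·(395/11 − 104/11 − 203/11) = 4, so the B_1-coordinate is 4/(-22) = -2/11.
[B_1MB_3] = ½·(0·(59/11−3) + (79/11)·(3−0) + 7·(0−(59/11))) = ½·(0 + 237/11 − 413/11) = -8, so the B_2-coordinate is 4/11.
[B_1B_2M] = ½·(0·(8−(59/11)) + 4·(59/11−0) + (79/11)·(0−8)) = ½·(0 + 236/11 − 632/11) = -18, so the B_3-coordinate is 9/11.

(-2/11, 4/11, 9/11)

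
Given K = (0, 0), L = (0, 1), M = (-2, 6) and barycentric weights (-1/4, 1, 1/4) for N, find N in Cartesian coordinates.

N = (-1/4)·K + 1·L + (1/4)·M.
x-coordinate: (-1/4)·0 + 1·0 + (1/4)·(-2) = -1/2.
y-coordinate: (-1/4)·0 + 1·1 + (1/4)·6 = 5/2.

(-1/2, 5/2)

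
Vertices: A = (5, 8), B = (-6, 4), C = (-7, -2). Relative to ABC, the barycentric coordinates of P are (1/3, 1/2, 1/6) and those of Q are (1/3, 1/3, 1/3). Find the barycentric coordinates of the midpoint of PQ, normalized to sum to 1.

(1/3, 5/12, 1/4)

Since both coordinate triples sum to 1, the midpoint's barycentrics are the componentwise average.
(1/3+1/3)/2 = 1/3; similarly 5/12 and 1/4.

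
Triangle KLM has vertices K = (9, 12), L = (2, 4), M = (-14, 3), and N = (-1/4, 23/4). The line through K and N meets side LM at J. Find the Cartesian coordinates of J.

Barycentric coordinates of N with respect to KLM: (1/4, 1/2, 1/4).
On side LM the K-coordinate is zero; dropping N's K-weight 1/4 and renormalizing the remaining 1/2 : 1/4 gives weights 2/3, 1/3 on L, M.
J = (2/3)·(2, 4) + (1/3)·(-14, 3) = (-10/3, 11/3).

(-10/3, 11/3)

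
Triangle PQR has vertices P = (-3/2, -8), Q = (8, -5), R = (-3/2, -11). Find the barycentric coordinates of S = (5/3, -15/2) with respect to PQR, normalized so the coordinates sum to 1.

(1/2, 1/3, 1/6)

Signed area of the reference triangle: [PQR] = ½·((-3/2)·(-5−(-11)) + 8·(-11−(-8)) + (-3/2)·(-8−(-5))) = ½·(-9 − 24 + 9/2) = -57/4.
[SQR] = ½·((5/3)·(-5−(-11)) + 8·(-11−(-15/2)) + (-3/2)·(-15/2−(-5))) = ½·(10 − 28 + 15/4) = -57/8, so the P-coordinate is (-57/8)/(-57/4) = 1/2.
[PSR] = ½·((-3/2)·(-15/2−(-11)) + (5/3)·(-11−(-8)) + (-3/2)·(-8−(-15/2))) = ½·(-21/4 − 5 + 3/4) = -19/4, so the Q-coordinate is 1/3.
[PQS] = ½·((-3/2)·(-5−(-15/2)) + 8·(-15/2−(-8)) + (5/3)·(-8−(-5))) = ½·(-15/4 + 4 − 5) = -19/8, so the R-coordinate is 1/6.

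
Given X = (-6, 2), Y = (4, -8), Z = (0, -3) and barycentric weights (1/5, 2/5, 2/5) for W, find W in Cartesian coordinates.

W = (1/5)·X + (2/5)·Y + (2/5)·Z.
x-coordinate: (1/5)·(-6) + (2/5)·4 + (2/5)·0 = 2/5.
y-coordinate: (1/5)·2 + (2/5)·(-8) + (2/5)·(-3) = -4.

(2/5, -4)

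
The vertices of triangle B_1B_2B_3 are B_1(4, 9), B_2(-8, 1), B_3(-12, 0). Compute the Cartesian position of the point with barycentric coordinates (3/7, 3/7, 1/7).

M = (3/7)·B_1 + (3/7)·B_2 + (1/7)·B_3.
x-coordinate: (3/7)·4 + (3/7)·(-8) + (1/7)·(-12) = -24/7.
y-coordinate: (3/7)·9 + (3/7)·1 + (1/7)·0 = 30/7.

(-24/7, 30/7)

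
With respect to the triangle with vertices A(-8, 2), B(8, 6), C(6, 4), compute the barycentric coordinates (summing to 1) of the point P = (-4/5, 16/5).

(1/2, 1/10, 2/5)

Signed area of the reference triangle: [ABC] = ½·((-8)·(6−4) + 8·(4−2) + 6·(2−6)) = ½·(-16 + 16 − 24) = -12.
[PBC] = ½·((-4/5)·(6−4) + 8·(4−(16/5)) + 6·(16/5−6)) = ½·(-8/5 + 32/5 − 84/5) = -6, so the A-coordinate is (-6)/(-12) = 1/2.
[APC] = ½·((-8)·(16/5−4) + (-4/5)·(4−2) + 6·(2−(16/5))) = ½·(32/5 − 8/5 − 36/5) = -6/5, so the B-coordinate is 1/10.
[ABP] = ½·((-8)·(6−(16/5)) + 8·(16/5−2) + (-4/5)·(2−6)) = ½·(-112/5 + 48/5 + 16/5) = -24/5, so the C-coordinate is 2/5.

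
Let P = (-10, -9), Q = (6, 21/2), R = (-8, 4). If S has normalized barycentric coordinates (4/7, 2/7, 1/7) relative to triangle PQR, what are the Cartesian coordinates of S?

(-36/7, -11/7)

S = (4/7)·P + (2/7)·Q + (1/7)·R.
x-coordinate: (4/7)·(-10) + (2/7)·6 + (1/7)·(-8) = -36/7.
y-coordinate: (4/7)·(-9) + (2/7)·(21/2) + (1/7)·4 = -11/7.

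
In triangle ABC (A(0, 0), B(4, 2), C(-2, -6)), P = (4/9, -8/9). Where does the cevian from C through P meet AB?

Barycentric coordinates of P with respect to ABC: (5/9, 2/9, 2/9).
On side AB the C-coordinate is zero; dropping P's C-weight 2/9 and renormalizing the remaining 5/9 : 2/9 gives weights 5/7, 2/7 on A, B.
Q = (5/7)·(0, 0) + (2/7)·(4, 2) = (8/7, 4/7).

(8/7, 4/7)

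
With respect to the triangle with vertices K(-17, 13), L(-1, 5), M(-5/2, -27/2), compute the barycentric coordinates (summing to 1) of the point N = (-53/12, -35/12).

(1/6, 1/3, 1/2)

Signed area of the reference triangle: [KLM] = ½·((-17)·(5−(-27/2)) + (-1)·(-27/2−13) + (-5/2)·(13−5)) = ½·(-629/2 + 53/2 − 20) = -154.
[NLM] = ½·((-53/12)·(5−(-27/2)) + (-1)·(-27/2−(-35/12)) + (-5/2)·(-35/12−5)) = ½·(-1961/24 + 127/12 + 475/24) = -77/3, so the K-coordinate is (-77/3)/(-154) = 1/6.
[KNM] = ½·((-17)·(-35/12−(-27/2)) + (-53/12)·(-27/2−13) + (-5/2)·(13−(-35/12))) = ½·(-2159/12 + 2809/24 − 955/24) = -154/3, so the L-coordinate is 1/3.
[KLN] = ½·((-17)·(5−(-35/12)) + (-1)·(-35/12−13) + (-53/12)·(13−5)) = ½·(-1615/12 + 191/12 − 106/3) = -77, so the M-coordinate is 1/2.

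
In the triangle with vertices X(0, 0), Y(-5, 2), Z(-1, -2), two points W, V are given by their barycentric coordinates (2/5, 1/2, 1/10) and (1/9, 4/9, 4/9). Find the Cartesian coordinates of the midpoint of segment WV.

Barycentric coordinates of the midpoint are the average: (23/90, 17/36, 49/180).
Converting: (23/90)·X + (17/36)·Y + (49/180)·Z = (-79/30, 2/5).

(-79/30, 2/5)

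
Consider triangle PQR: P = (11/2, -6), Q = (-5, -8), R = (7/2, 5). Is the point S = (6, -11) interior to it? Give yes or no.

no

Barycentric coordinates of S: (337/239, 9/239, -107/239).
The three coordinates are positive, positive, negative; a point is interior exactly when all three are positive.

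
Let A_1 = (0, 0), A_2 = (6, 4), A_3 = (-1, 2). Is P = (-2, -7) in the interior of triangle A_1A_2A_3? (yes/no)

no

Barycentric coordinates of P: (61/16, -11/16, -17/8).
The three coordinates are positive, negative, negative; a point is interior exactly when all three are positive.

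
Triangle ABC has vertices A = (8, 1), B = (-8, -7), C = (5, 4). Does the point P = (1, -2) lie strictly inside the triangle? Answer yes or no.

Barycentric coordinates of P: (17/36, 5/12, 1/9).
The three coordinates are positive, positive, positive; a point is interior exactly when all three are positive.

yes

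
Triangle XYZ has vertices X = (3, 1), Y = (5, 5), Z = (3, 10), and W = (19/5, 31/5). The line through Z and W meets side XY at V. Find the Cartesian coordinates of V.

(13/3, 11/3)

Barycentric coordinates of W with respect to XYZ: (1/5, 2/5, 2/5).
On side XY the Z-coordinate is zero; dropping W's Z-weight 2/5 and renormalizing the remaining 1/5 : 2/5 gives weights 1/3, 2/3 on X, Y.
V = (1/3)·(3, 1) + (2/3)·(5, 5) = (13/3, 11/3).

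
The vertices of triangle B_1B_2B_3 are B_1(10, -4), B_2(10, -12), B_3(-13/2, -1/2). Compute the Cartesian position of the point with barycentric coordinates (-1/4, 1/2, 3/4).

(-19/8, -43/8)

M = (-1/4)·B_1 + (1/2)·B_2 + (3/4)·B_3.
x-coordinate: (-1/4)·10 + (1/2)·10 + (3/4)·(-13/2) = -19/8.
y-coordinate: (-1/4)·(-4) + (1/2)·(-12) + (3/4)·(-1/2) = -43/8.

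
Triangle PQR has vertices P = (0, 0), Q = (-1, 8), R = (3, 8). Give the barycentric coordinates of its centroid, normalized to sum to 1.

(1/3, 1/3, 1/3)

The centroid is the average of the vertices, so each weight is 1/3.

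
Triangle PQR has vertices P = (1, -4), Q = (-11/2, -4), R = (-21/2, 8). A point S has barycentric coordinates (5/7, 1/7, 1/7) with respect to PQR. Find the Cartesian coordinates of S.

S = (5/7)·P + (1/7)·Q + (1/7)·R.
x-coordinate: (5/7)·1 + (1/7)·(-11/2) + (1/7)·(-21/2) = -11/7.
y-coordinate: (5/7)·(-4) + (1/7)·(-4) + (1/7)·8 = -16/7.

(-11/7, -16/7)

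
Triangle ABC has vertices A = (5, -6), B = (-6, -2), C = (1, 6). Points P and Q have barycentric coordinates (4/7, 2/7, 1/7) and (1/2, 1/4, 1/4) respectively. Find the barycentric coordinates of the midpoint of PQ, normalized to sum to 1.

Since both coordinate triples sum to 1, the midpoint's barycentrics are the componentwise average.
(4/7+1/2)/2 = 15/28; similarly 15/56 and 11/56.

(15/28, 15/56, 11/56)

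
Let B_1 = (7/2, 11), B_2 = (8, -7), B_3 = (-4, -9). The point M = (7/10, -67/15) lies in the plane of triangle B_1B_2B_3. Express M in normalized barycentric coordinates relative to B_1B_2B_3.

(1/5, 4/15, 8/15)

Signed area of the reference triangle: [B_1B_2B_3] = ½·((7/2)·(-7−(-9)) + 8·(-9−11) + (-4)·(11−(-7))) = ½·(7 − 160 − 72) = -225/2.
[MB_2B_3] = ½·((7/10)·(-7−(-9)) + 8·(-9−(-67/15)) + (-4)·(-67/15−(-7))) = ½·(7/5 − 544/15 − 152/15) = -45/2, so the B_1-coordinate is (-45/2)/(-225/2) = 1/5.
[B_1MB_3] = ½·((7/2)·(-67/15−(-9)) + (7/10)·(-9−11) + (-4)·(11−(-67/15))) = ½·(238/15 − 14 − 928/15) = -30, so the B_2-coordinate is 4/15.
[B_1B_2M] = ½·((7/2)·(-7−(-67/15)) + 8·(-67/15−11) + (7/10)·(11−(-7))) = ½·(-133/15 − 1856/15 + 63/5) = -60, so the B_3-coordinate is 8/15.
Check: 1/5 + 4/15 + 8/15 = 1.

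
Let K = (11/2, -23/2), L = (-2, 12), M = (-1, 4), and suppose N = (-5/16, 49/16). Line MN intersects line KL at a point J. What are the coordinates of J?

Barycentric coordinates of N with respect to KLM: (1/8, 1/8, 3/4).
On side KL the M-coordinate is zero; dropping N's M-weight 3/4 and renormalizing the remaining 1/8 : 1/8 gives weights 1/2, 1/2 on K, L.
J = (1/2)·(11/2, -23/2) + (1/2)·(-2, 12) = (7/4, 1/4).

(7/4, 1/4)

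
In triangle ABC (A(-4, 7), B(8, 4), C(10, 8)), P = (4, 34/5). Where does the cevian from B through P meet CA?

Barycentric coordinates of P with respect to ABC: (2/5, 1/5, 2/5).
On side CA the B-coordinate is zero; dropping P's B-weight 1/5 and renormalizing the remaining 2/5 : 2/5 gives weights 1/2, 1/2 on C, A.
Q = (1/2)·(10, 8) + (1/2)·(-4, 7) = (3, 15/2).

(3, 15/2)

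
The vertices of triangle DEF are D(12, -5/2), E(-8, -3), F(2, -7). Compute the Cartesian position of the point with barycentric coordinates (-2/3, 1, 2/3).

(-44/3, -6)

G = (-2/3)·D + 1·E + (2/3)·F.
x-coordinate: (-2/3)·12 + 1·(-8) + (2/3)·2 = -44/3.
y-coordinate: (-2/3)·(-5/2) + 1·(-3) + (2/3)·(-7) = -6.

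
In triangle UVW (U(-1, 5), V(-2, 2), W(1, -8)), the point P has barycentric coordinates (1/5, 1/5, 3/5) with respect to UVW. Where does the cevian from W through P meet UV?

Line WP meets UV where the W-coordinate vanishes; zeroing P's W-weight and renormalizing leaves U, V-weights 1/5 : 1/5 → (1/2, 1/2).
So Q = (1/2)·U + (1/2)·V = (-3/2, 7/2).

(-3/2, 7/2)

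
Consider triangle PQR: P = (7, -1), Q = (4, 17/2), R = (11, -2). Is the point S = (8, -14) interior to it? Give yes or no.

Barycentric coordinates of S: (33/10, -51/35, -59/70).
The three coordinates are positive, negative, negative; a point is interior exactly when all three are positive.

no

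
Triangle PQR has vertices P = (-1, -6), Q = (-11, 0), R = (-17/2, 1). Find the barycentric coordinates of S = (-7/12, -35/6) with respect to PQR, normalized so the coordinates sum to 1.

(1, -1/6, 1/6)

Signed area of the reference triangle: [PQR] = ½·((-1)·(0−1) + (-11)·(1−(-6)) + (-17/2)·(-6−0)) = ½·(1 − 77 + 51) = -25/2.
[SQR] = ½·((-7/12)·(0−1) + (-11)·(1−(-35/6)) + (-17/2)·(-35/6−0)) = ½·(7/12 − 451/6 + 595/12) = -25/2, so the P-coordinate is (-25/2)/(-25/2) = 1.
[PSR] = ½·((-1)·(-35/6−1) + (-7/12)·(1−(-6)) + (-17/2)·(-6−(-35/6))) = ½·(41/6 − 49/12 + 17/12) = 25/12, so the Q-coordinate is -1/6.
[PQS] = ½·((-1)·(0−(-35/6)) + (-11)·(-35/6−(-6)) + (-7/12)·(-6−0)) = ½·(-35/6 − 11/6 + 7/2) = -25/12, so the R-coordinate is 1/6.
Check: 1 − 1/6 + 1/6 = 1.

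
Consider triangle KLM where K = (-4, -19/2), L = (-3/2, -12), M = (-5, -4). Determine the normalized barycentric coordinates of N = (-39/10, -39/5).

Signed area of the reference triangle: [KLM] = ½·((-4)·(-12−(-4)) + (-3/2)·(-4−(-19/2)) + (-5)·(-19/2−(-12))) = ½·(32 − 33/4 − 25/2) = 45/8.
[NLM] = ½·((-39/10)·(-12−(-4)) + (-3/2)·(-4−(-39/5)) + (-5)·(-39/5−(-12))) = ½·(156/5 − 57/10 − 21) = 9/4, so the K-coordinate is (9/4)/(45/8) = 2/5.
[KNM] = ½·((-4)·(-39/5−(-4)) + (-39/10)·(-4−(-19/2)) + (-5)·(-19/2−(-39/5))) = ½·(76/5 − 429/20 + 17/2) = 9/8, so the L-coordinate is 1/5.
[KLN] = ½·((-4)·(-12−(-39/5)) + (-3/2)·(-39/5−(-19/2)) + (-39/10)·(-19/2−(-12))) = ½·(84/5 − 51/20 − 39/4) = 9/4, so the M-coordinate is 2/5.

(2/5, 1/5, 2/5)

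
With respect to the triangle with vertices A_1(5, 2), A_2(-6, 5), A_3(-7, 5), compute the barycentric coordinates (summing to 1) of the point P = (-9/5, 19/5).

(2/5, 2/5, 1/5)

Signed area of the reference triangle: [A_1A_2A_3] = ½·(5·(5−5) + (-6)·(5−2) + (-7)·(2−5)) = ½·(0 − 18 + 21) = 3/2.
[PA_2A_3] = ½·((-9/5)·(5−5) + (-6)·(5−(19/5)) + (-7)·(19/5−5)) = ½·(0 − 36/5 + 42/5) = 3/5, so the A_1-coordinate is (3/5)/(3/2) = 2/5.
[A_1PA_3] = ½·(5·(19/5−5) + (-9/5)·(5−2) + (-7)·(2−(19/5))) = ½·(-6 − 27/5 + 63/5) = 3/5, so the A_2-coordinate is 2/5.
[A_1A_2P] = ½·(5·(5−(19/5)) + (-6)·(19/5−2) + (-9/5)·(2−5)) = ½·(6 − 54/5 + 27/5) = 3/10, so the A_3-coordinate is 1/5.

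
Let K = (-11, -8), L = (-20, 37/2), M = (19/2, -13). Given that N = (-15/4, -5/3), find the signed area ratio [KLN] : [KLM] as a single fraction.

1/2

[KLM] = ½·((-11)·(37/2−(-13)) + (-20)·(-13−(-8)) + (19/2)·(-8−(37/2))) = ½·(-693/2 + 100 − 1007/4) = -1993/8.
[KLN] = ½·((-11)·(37/2−(-5/3)) + (-20)·(-5/3−(-8)) + (-15/4)·(-8−(37/2))) = ½·(-1331/6 − 380/3 + 795/8) = -1993/16, so the ratio is (-1993/16)/(-1993/8) = 1/2.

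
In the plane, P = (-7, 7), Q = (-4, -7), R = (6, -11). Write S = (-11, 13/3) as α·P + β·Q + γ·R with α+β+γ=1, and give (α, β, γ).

(2/3, 5/6, -1/2)

Signed area of the reference triangle: [PQR] = ½·((-7)·(-7−(-11)) + (-4)·(-11−7) + 6·(7−(-7))) = ½·(-28 + 72 + 84) = 64.
[SQR] = ½·((-11)·(-7−(-11)) + (-4)·(-11−(13/3)) + 6·(13/3−(-7))) = ½·(-44 + 184/3 + 68) = 128/3, so the P-coordinate is (128/3)/64 = 2/3.
[PSR] = ½·((-7)·(13/3−(-11)) + (-11)·(-11−7) + 6·(7−(13/3))) = ½·(-322/3 + 198 + 16) = 160/3, so the Q-coordinate is 5/6.
[PQS] = ½·((-7)·(-7−(13/3)) + (-4)·(13/3−7) + (-11)·(7−(-7))) = ½·(238/3 + 32/3 − 154) = -32, so the R-coordinate is -1/2.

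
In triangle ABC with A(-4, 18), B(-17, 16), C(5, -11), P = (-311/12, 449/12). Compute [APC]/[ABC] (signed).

[ABC] = ½·((-4)·(16−(-11)) + (-17)·(-11−18) + 5·(18−16)) = ½·(-108 + 493 + 10) = 395/2.
[APC] = ½·((-4)·(449/12−(-11)) + (-311/12)·(-11−18) + 5·(18−(449/12))) = ½·(-581/3 + 9019/12 − 1165/12) = 2765/12, so the ratio is (2765/12)/(395/2) = 7/6.

7/6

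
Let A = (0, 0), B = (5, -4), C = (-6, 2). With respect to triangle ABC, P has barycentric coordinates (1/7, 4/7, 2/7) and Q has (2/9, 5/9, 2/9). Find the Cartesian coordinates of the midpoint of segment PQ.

Barycentric coordinates of the midpoint are the average: (23/126, 71/126, 16/63).
Converting: (23/126)·A + (71/126)·B + (16/63)·C = (163/126, -110/63).

(163/126, -110/63)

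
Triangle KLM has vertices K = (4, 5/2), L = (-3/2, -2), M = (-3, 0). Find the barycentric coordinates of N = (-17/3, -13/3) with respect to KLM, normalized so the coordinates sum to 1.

Signed area of the reference triangle: [KLM] = ½·(4·(-2−0) + (-3/2)·(0−(5/2)) + (-3)·(5/2−(-2))) = ½·(-8 + 15/4 − 27/2) = -71/8.
[NLM] = ½·((-17/3)·(-2−0) + (-3/2)·(0−(-13/3)) + (-3)·(-13/3−(-2))) = ½·(34/3 − 13/2 + 7) = 71/12, so the K-coordinate is (71/12)/(-71/8) = -2/3.
[KNM] = ½·(4·(-13/3−0) + (-17/3)·(0−(5/2)) + (-3)·(5/2−(-13/3))) = ½·(-52/3 + 85/6 − 41/2) = -71/6, so the L-coordinate is 4/3.
[KLN] = ½·(4·(-2−(-13/3)) + (-3/2)·(-13/3−(5/2)) + (-17/3)·(5/2−(-2))) = ½·(28/3 + 41/4 − 51/2) = -71/24, so the M-coordinate is 1/3.
Check: -2/3 + 4/3 + 1/3 = 1.

(-2/3, 4/3, 1/3)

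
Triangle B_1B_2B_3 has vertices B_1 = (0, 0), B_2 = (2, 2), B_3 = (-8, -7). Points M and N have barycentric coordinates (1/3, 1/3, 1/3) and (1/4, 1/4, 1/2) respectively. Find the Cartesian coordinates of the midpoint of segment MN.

(-11/4, -7/3)

Barycentric coordinates of the midpoint are the average: (7/24, 7/24, 5/12).
Converting: (7/24)·B_1 + (7/24)·B_2 + (5/12)·B_3 = (-11/4, -7/3).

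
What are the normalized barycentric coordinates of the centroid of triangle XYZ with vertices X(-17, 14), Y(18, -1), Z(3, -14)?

The centroid is the average of the vertices, so each weight is 1/3.

(1/3, 1/3, 1/3)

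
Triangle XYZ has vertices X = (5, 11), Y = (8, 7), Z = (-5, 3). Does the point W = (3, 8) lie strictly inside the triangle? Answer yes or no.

Barycentric coordinates of W: (33/64, 7/32, 17/64).
The three coordinates are positive, positive, positive; a point is interior exactly when all three are positive.

yes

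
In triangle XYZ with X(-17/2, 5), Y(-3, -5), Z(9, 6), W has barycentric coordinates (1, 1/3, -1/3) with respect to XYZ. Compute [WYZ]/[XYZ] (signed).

The signed ratio [WYZ]/[XYZ] equals the barycentric coordinate of W at vertex X, which is 1.

1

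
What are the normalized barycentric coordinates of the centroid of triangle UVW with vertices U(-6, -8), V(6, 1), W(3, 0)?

The centroid is the average of the vertices, so each weight is 1/3.

(1/3, 1/3, 1/3)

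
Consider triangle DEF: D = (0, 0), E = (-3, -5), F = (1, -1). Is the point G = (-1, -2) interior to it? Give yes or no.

Barycentric coordinates of G: (1/2, 3/8, 1/8).
The three coordinates are positive, positive, positive; a point is interior exactly when all three are positive.

yes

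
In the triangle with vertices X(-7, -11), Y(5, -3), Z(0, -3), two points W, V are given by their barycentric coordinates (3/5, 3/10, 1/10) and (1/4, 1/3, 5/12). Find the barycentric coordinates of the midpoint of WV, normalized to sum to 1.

Since both coordinate triples sum to 1, the midpoint's barycentrics are the componentwise average.
(3/5+1/4)/2 = 17/40; similarly 19/60 and 31/120.

(17/40, 19/60, 31/120)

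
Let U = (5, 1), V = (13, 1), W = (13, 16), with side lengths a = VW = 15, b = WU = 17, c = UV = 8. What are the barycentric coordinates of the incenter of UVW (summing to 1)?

The incenter has barycentric coordinates proportional to the opposite side lengths: (15 : 17 : 8).
Normalizing by 15+17+8 = 40 gives (3/8, 17/40, 1/5).

(3/8, 17/40, 1/5)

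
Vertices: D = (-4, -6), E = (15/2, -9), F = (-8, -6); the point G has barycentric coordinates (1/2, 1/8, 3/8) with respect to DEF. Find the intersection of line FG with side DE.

(-17/10, -33/5)

Line FG meets DE where the F-coordinate vanishes; zeroing G's F-weight and renormalizing leaves D, E-weights 1/2 : 1/8 → (4/5, 1/5).
So H = (4/5)·D + (1/5)·E = (-17/10, -33/5).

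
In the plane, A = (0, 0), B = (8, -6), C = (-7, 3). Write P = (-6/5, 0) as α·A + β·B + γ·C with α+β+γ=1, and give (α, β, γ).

Signed area of the reference triangle: [ABC] = ½·(0·(-6−3) + 8·(3−0) + (-7)·(0−(-6))) = ½·(0 + 24 − 42) = -9.
[PBC] = ½·((-6/5)·(-6−3) + 8·(3−0) + (-7)·(0−(-6))) = ½·(54/5 + 24 − 42) = -18/5, so the A-coordinate is (-18/5)/(-9) = 2/5.
[APC] = ½·(0·(0−3) + (-6/5)·(3−0) + (-7)·(0−0)) = ½·(0 − 18/5 + 0) = -9/5, so the B-coordinate is 1/5.
[ABP] = ½·(0·(-6−0) + 8·(0−0) + (-6/5)·(0−(-6))) = ½·(0 + 0 − 36/5) = -18/5, so the C-coordinate is 2/5.

(2/5, 1/5, 2/5)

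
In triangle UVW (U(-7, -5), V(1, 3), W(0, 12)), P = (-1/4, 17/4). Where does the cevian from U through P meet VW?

Barycentric coordinates of P with respect to UVW: (1/8, 5/8, 1/4).
On side VW the U-coordinate is zero; dropping P's U-weight 1/8 and renormalizing the remaining 5/8 : 1/4 gives weights 5/7, 2/7 on V, W.
Q = (5/7)·(1, 3) + (2/7)·(0, 12) = (5/7, 39/7).

(5/7, 39/7)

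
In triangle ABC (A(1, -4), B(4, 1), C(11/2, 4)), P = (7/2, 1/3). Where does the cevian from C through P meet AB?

Barycentric coordinates of P with respect to ABC: (1/3, 1/3, 1/3).
On side AB the C-coordinate is zero; dropping P's C-weight 1/3 and renormalizing the remaining 1/3 : 1/3 gives weights 1/2, 1/2 on A, B.
Q = (1/2)·(1, -4) + (1/2)·(4, 1) = (5/2, -3/2).

(5/2, -3/2)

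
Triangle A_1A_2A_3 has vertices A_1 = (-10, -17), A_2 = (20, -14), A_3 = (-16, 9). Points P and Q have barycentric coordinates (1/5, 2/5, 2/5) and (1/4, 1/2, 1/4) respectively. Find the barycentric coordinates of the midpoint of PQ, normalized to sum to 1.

Since both coordinate triples sum to 1, the midpoint's barycentrics are the componentwise average.
(1/5+1/4)/2 = 9/40; similarly 9/20 and 13/40.

(9/40, 9/20, 13/40)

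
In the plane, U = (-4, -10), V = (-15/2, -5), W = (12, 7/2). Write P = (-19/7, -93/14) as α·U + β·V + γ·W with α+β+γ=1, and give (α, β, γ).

(4/7, 2/7, 1/7)

Signed area of the reference triangle: [UVW] = ½·((-4)·(-5−(7/2)) + (-15/2)·(7/2−(-10)) + 12·(-10−(-5))) = ½·(34 − 405/4 − 60) = -509/8.
[PVW] = ½·((-19/7)·(-5−(7/2)) + (-15/2)·(7/2−(-93/14)) + 12·(-93/14−(-5))) = ½·(323/14 − 1065/14 − 138/7) = -509/14, so the U-coordinate is (-509/14)/(-509/8) = 4/7.
[UPW] = ½·((-4)·(-93/14−(7/2)) + (-19/7)·(7/2−(-10)) + 12·(-10−(-93/14))) = ½·(284/7 − 513/14 − 282/7) = -509/28, so the V-coordinate is 2/7.
[UVP] = ½·((-4)·(-5−(-93/14)) + (-15/2)·(-93/14−(-10)) + (-19/7)·(-10−(-5))) = ½·(-46/7 − 705/28 + 95/7) = -509/56, so the W-coordinate is 1/7.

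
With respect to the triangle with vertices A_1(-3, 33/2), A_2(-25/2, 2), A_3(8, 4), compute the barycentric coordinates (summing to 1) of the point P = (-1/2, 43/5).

(2/5, 1/5, 2/5)

Signed area of the reference triangle: [A_1A_2A_3] = ½·((-3)·(2−4) + (-25/2)·(4−(33/2)) + 8·(33/2−2)) = ½·(6 + 625/4 + 116) = 1113/8.
[PA_2A_3] = ½·((-1/2)·(2−4) + (-25/2)·(4−(43/5)) + 8·(43/5−2)) = ½·(1 + 115/2 + 264/5) = 1113/20, so the A_1-coordinate is (1113/20)/(1113/8) = 2/5.
[A_1PA_3] = ½·((-3)·(43/5−4) + (-1/2)·(4−(33/2)) + 8·(33/2−(43/5))) = ½·(-69/5 + 25/4 + 316/5) = 1113/40, so the A_2-coordinate is 1/5.
[A_1A_2P] = ½·((-3)·(2−(43/5)) + (-25/2)·(43/5−(33/2)) + (-1/2)·(33/2−2)) = ½·(99/5 + 395/4 − 29/4) = 1113/20, so the A_3-coordinate is 2/5.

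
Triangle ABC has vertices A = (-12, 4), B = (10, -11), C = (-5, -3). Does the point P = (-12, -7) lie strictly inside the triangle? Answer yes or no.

no

Barycentric coordinates of P: (-116/49, -11/7, 242/49).
The three coordinates are negative, negative, positive; a point is interior exactly when all three are positive.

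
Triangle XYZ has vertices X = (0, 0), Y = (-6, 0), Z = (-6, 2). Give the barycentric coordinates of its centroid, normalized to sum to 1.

The centroid is the average of the vertices, so each weight is 1/3.

(1/3, 1/3, 1/3)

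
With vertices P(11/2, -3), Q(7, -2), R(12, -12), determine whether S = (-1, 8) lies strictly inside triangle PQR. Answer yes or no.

Barycentric coordinates of S: (3/2, 13/20, -23/20).
The three coordinates are positive, positive, negative; a point is interior exactly when all three are positive.

no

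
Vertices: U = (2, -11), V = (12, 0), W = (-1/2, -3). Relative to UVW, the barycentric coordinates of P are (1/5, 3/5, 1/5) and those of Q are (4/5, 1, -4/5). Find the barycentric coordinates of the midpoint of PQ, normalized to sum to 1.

Since both coordinate triples sum to 1, the midpoint's barycentrics are the componentwise average.
(1/5+4/5)/2 = 1/2; similarly 4/5 and -3/10.

(1/2, 4/5, -3/10)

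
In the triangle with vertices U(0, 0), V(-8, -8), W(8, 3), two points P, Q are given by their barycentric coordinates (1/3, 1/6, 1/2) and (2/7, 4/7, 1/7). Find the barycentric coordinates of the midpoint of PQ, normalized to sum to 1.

Since both coordinate triples sum to 1, the midpoint's barycentrics are the componentwise average.
(1/3+2/7)/2 = 13/42; similarly 31/84 and 9/28.

(13/42, 31/84, 9/28)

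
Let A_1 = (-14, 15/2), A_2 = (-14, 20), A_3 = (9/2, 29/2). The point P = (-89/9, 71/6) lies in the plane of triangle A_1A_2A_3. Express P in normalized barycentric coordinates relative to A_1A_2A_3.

Signed area of the reference triangle: [A_1A_2A_3] = ½·((-14)·(20−(29/2)) + (-14)·(29/2−(15/2)) + (9/2)·(15/2−20)) = ½·(-77 − 98 − 225/4) = -925/8.
[PA_2A_3] = ½·((-89/9)·(20−(29/2)) + (-14)·(29/2−(71/6)) + (9/2)·(71/6−20)) = ½·(-979/18 − 112/3 − 147/4) = -4625/72, so the A_1-coordinate is (-4625/72)/(-925/8) = 5/9.
[A_1PA_3] = ½·((-14)·(71/6−(29/2)) + (-89/9)·(29/2−(15/2)) + (9/2)·(15/2−(71/6))) = ½·(112/3 − 623/9 − 39/2) = -925/36, so the A_2-coordinate is 2/9.
[A_1A_2P] = ½·((-14)·(20−(71/6)) + (-14)·(71/6−(15/2)) + (-89/9)·(15/2−20)) = ½·(-343/3 − 182/3 + 2225/18) = -925/36, so the A_3-coordinate is 2/9.

(5/9, 2/9, 2/9)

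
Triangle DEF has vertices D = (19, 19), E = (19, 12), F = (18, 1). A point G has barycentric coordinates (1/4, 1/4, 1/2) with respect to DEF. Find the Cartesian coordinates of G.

G = (1/4)·D + (1/4)·E + (1/2)·F.
x-coordinate: (1/4)·19 + (1/4)·19 + (1/2)·18 = 37/2.
y-coordinate: (1/4)·19 + (1/4)·12 + (1/2)·1 = 33/4.

(37/2, 33/4)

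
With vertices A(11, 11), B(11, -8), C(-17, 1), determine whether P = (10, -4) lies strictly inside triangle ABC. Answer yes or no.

Barycentric coordinates of P: (103/532, 205/266, 1/28).
The three coordinates are positive, positive, positive; a point is interior exactly when all three are positive.

yes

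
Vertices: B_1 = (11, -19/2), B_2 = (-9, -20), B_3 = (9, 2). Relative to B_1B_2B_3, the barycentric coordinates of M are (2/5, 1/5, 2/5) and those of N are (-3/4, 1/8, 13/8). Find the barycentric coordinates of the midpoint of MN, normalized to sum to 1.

Since both coordinate triples sum to 1, the midpoint's barycentrics are the componentwise average.
(2/5+-3/4)/2 = -7/40; similarly 13/80 and 81/80.

(-7/40, 13/80, 81/80)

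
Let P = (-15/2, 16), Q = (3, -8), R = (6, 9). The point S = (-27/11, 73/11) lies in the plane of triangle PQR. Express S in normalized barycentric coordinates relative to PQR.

Signed area of the reference triangle: [PQR] = ½·((-15/2)·(-8−9) + 3·(9−16) + 6·(16−(-8))) = ½·(255/2 − 21 + 144) = 501/4.
[SQR] = ½·((-27/11)·(-8−9) + 3·(9−(73/11)) + 6·(73/11−(-8))) = ½·(459/11 + 78/11 + 966/11) = 1503/22, so the P-coordinate is (1503/22)/(501/4) = 6/11.
[PSR] = ½·((-15/2)·(73/11−9) + (-27/11)·(9−16) + 6·(16−(73/11))) = ½·(195/11 + 189/11 + 618/11) = 501/11, so the Q-coordinate is 4/11.
[PQS] = ½·((-15/2)·(-8−(73/11)) + 3·(73/11−16) + (-27/11)·(16−(-8))) = ½·(2415/22 − 309/11 − 648/11) = 501/44, so the R-coordinate is 1/11.
Check: 6/11 + 4/11 + 1/11 = 1.

(6/11, 4/11, 1/11)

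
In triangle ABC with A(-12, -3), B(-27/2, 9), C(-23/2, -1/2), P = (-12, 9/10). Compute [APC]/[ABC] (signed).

[ABC] = ½·((-12)·(9−(-1/2)) + (-27/2)·(-1/2−(-3)) + (-23/2)·(-3−9)) = ½·(-114 − 135/4 + 138) = -39/8.
[APC] = ½·((-12)·(9/10−(-1/2)) + (-12)·(-1/2−(-3)) + (-23/2)·(-3−(9/10))) = ½·(-84/5 − 30 + 897/20) = -39/40, so the ratio is (-39/40)/(-39/8) = 1/5.

1/5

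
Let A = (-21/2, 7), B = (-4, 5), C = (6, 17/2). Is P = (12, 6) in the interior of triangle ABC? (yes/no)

no

Barycentric coordinates of P: (-184/171, 67/57, 154/171).
The three coordinates are negative, positive, positive; a point is interior exactly when all three are positive.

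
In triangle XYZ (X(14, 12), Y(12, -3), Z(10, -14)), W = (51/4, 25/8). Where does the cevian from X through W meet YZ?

Barycentric coordinates of W with respect to XYZ: (1/2, 3/8, 1/8).
On side YZ the X-coordinate is zero; dropping W's X-weight 1/2 and renormalizing the remaining 3/8 : 1/8 gives weights 3/4, 1/4 on Y, Z.
V = (3/4)·(12, -3) + (1/4)·(10, -14) = (23/2, -23/4).

(23/2, -23/4)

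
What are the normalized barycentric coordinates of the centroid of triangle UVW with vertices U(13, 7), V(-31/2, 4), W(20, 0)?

The centroid is the average of the vertices, so each weight is 1/3.

(1/3, 1/3, 1/3)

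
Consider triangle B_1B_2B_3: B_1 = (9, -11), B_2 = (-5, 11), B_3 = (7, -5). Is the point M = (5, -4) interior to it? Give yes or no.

yes

Barycentric coordinates of M: (1/2, 1/4, 1/4).
The three coordinates are positive, positive, positive; a point is interior exactly when all three are positive.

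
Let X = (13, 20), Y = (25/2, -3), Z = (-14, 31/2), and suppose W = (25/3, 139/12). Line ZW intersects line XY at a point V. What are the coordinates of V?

(64/5, 54/5)

Barycentric coordinates of W with respect to XYZ: (1/2, 1/3, 1/6).
On side XY the Z-coordinate is zero; dropping W's Z-weight 1/6 and renormalizing the remaining 1/2 : 1/3 gives weights 3/5, 2/5 on X, Y.
V = (3/5)·(13, 20) + (2/5)·(25/2, -3) = (64/5, 54/5).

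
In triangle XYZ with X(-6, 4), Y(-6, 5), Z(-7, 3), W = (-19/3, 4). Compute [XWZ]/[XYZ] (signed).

1/3

[XYZ] = ½·((-6)·(5−3) + (-6)·(3−4) + (-7)·(4−5)) = ½·(-12 + 6 + 7) = 1/2.
[XWZ] = ½·((-6)·(4−3) + (-19/3)·(3−4) + (-7)·(4−4)) = ½·(-6 + 19/3 + 0) = 1/6, so the ratio is (1/6)/(1/2) = 1/3.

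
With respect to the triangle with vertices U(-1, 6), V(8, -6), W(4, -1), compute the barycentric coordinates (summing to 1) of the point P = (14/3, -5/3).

Signed area of the reference triangle: [UVW] = ½·((-1)·(-6−(-1)) + 8·(-1−6) + 4·(6−(-6))) = ½·(5 − 56 + 48) = -3/2.
[PVW] = ½·((14/3)·(-6−(-1)) + 8·(-1−(-5/3)) + 4·(-5/3−(-6))) = ½·(-70/3 + 16/3 + 52/3) = -1/3, so the U-coordinate is (-1/3)/(-3/2) = 2/9.
[UPW] = ½·((-1)·(-5/3−(-1)) + (14/3)·(-1−6) + 4·(6−(-5/3))) = ½·(2/3 − 98/3 + 92/3) = -2/3, so the V-coordinate is 4/9.
[UVP] = ½·((-1)·(-6−(-5/3)) + 8·(-5/3−6) + (14/3)·(6−(-6))) = ½·(13/3 − 184/3 + 56) = -1/2, so the W-coordinate is 1/3.

(2/9, 4/9, 1/3)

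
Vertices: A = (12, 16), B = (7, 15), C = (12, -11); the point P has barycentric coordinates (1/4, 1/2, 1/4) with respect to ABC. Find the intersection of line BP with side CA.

(12, 5/2)

Line BP meets CA where the B-coordinate vanishes; zeroing P's B-weight and renormalizing leaves C, A-weights 1/4 : 1/4 → (1/2, 1/2).
So Q = (1/2)·C + (1/2)·A = (12, 5/2).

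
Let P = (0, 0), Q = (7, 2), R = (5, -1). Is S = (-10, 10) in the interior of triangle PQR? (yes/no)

no

Barycentric coordinates of S: (67/17, 40/17, -90/17).
The three coordinates are positive, positive, negative; a point is interior exactly when all three are positive.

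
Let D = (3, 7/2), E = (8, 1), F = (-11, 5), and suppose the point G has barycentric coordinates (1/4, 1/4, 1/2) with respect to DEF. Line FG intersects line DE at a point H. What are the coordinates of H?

Line FG meets DE where the F-coordinate vanishes; zeroing G's F-weight and renormalizing leaves D, E-weights 1/4 : 1/4 → (1/2, 1/2).
So H = (1/2)·D + (1/2)·E = (11/2, 9/4).

(11/2, 9/4)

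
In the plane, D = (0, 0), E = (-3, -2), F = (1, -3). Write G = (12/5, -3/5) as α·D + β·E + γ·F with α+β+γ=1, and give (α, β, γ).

Signed area of the reference triangle: [DEF] = ½·(0·(-2−(-3)) + (-3)·(-3−0) + 1·(0−(-2))) = ½·(0 + 9 + 2) = 11/2.
[GEF] = ½·((12/5)·(-2−(-3)) + (-3)·(-3−(-3/5)) + 1·(-3/5−(-2))) = ½·(12/5 + 36/5 + 7/5) = 11/2, so the D-coordinate is (11/2)/(11/2) = 1.
[DGF] = ½·(0·(-3/5−(-3)) + (12/5)·(-3−0) + 1·(0−(-3/5))) = ½·(0 − 36/5 + 3/5) = -33/10, so the E-coordinate is -3/5.
[DEG] = ½·(0·(-2−(-3/5)) + (-3)·(-3/5−0) + (12/5)·(0−(-2))) = ½·(0 + 9/5 + 24/5) = 33/10, so the F-coordinate is 3/5.

(1, -3/5, 3/5)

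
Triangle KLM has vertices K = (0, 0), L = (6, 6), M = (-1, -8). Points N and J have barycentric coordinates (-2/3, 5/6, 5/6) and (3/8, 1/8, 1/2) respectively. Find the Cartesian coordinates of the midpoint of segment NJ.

Barycentric coordinates of the midpoint are the average: (-7/48, 23/48, 2/3).
Converting: (-7/48)·K + (23/48)·L + (2/3)·M = (53/24, -59/24).

(53/24, -59/24)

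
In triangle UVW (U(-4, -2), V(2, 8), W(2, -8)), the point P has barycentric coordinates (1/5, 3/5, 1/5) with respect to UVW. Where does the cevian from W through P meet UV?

Line WP meets UV where the W-coordinate vanishes; zeroing P's W-weight and renormalizing leaves U, V-weights 1/5 : 3/5 → (1/4, 3/4).
So Q = (1/4)·U + (3/4)·V = (1/2, 11/2).

(1/2, 11/2)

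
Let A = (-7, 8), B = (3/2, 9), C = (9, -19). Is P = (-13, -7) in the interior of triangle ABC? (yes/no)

no

Barycentric coordinates of P: (1052/491, -804/491, 243/491).
The three coordinates are positive, negative, positive; a point is interior exactly when all three are positive.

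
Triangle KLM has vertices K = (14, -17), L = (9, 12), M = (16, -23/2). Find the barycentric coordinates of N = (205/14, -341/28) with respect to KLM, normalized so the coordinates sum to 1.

Signed area of the reference triangle: [KLM] = ½·(14·(12−(-23/2)) + 9·(-23/2−(-17)) + 16·(-17−12)) = ½·(329 + 99/2 − 464) = -171/4.
[NLM] = ½·((205/14)·(12−(-23/2)) + 9·(-23/2−(-341/28)) + 16·(-341/28−12)) = ½·(9635/28 + 171/28 − 2708/7) = -513/28, so the K-coordinate is (-513/28)/(-171/4) = 3/7.
[KNM] = ½·(14·(-341/28−(-23/2)) + (205/14)·(-23/2−(-17)) + 16·(-17−(-341/28))) = ½·(-19/2 + 2255/28 − 540/7) = -171/56, so the L-coordinate is 1/14.
[KLN] = ½·(14·(12−(-341/28)) + 9·(-341/28−(-17)) + (205/14)·(-17−12)) = ½·(677/2 + 1215/28 − 5945/14) = -171/8, so the M-coordinate is 1/2.
Check: 3/7 + 1/14 + 1/2 = 1.

(3/7, 1/14, 1/2)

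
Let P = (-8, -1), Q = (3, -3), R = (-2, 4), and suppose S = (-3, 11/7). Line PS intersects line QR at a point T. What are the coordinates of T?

(-1, 13/5)

Barycentric coordinates of S with respect to PQR: (2/7, 1/7, 4/7).
On side QR the P-coordinate is zero; dropping S's P-weight 2/7 and renormalizing the remaining 1/7 : 4/7 gives weights 1/5, 4/5 on Q, R.
T = (1/5)·(3, -3) + (4/5)·(-2, 4) = (-1, 13/5).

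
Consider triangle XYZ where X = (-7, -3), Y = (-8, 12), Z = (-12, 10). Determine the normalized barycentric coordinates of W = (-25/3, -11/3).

(1, -1/3, 1/3)

Signed area of the reference triangle: [XYZ] = ½·((-7)·(12−10) + (-8)·(10−(-3)) + (-12)·(-3−12)) = ½·(-14 − 104 + 180) = 31.
[WYZ] = ½·((-25/3)·(12−10) + (-8)·(10−(-11/3)) + (-12)·(-11/3−12)) = ½·(-50/3 − 328/3 + 188) = 31, so the X-coordinate is 31/31 = 1.
[XWZ] = ½·((-7)·(-11/3−10) + (-25/3)·(10−(-3)) + (-12)·(-3−(-11/3))) = ½·(287/3 − 325/3 − 8) = -31/3, so the Y-coordinate is -1/3.
[XYW] = ½·((-7)·(12−(-11/3)) + (-8)·(-11/3−(-3)) + (-25/3)·(-3−12)) = ½·(-329/3 + 16/3 + 125) = 31/3, so the Z-coordinate is 1/3.
Check: 1 − 1/3 + 1/3 = 1.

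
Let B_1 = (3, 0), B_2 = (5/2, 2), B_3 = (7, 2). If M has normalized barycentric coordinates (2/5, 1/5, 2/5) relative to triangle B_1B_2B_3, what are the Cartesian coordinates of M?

M = (2/5)·B_1 + (1/5)·B_2 + (2/5)·B_3.
x-coordinate: (2/5)·3 + (1/5)·(5/2) + (2/5)·7 = 9/2.
y-coordinate: (2/5)·0 + (1/5)·2 + (2/5)·2 = 6/5.

(9/2, 6/5)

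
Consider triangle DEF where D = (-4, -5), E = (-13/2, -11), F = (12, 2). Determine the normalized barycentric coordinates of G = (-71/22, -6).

Signed area of the reference triangle: [DEF] = ½·((-4)·(-11−2) + (-13/2)·(2−(-5)) + 12·(-5−(-11))) = ½·(52 − 91/2 + 72) = 157/4.
[GEF] = ½·((-71/22)·(-11−2) + (-13/2)·(2−(-6)) + 12·(-6−(-11))) = ½·(923/22 − 52 + 60) = 1099/44, so the D-coordinate is (1099/44)/(157/4) = 7/11.
[DGF] = ½·((-4)·(-6−2) + (-71/22)·(2−(-5)) + 12·(-5−(-6))) = ½·(32 − 497/22 + 12) = 471/44, so the E-coordinate is 3/11.
[DEG] = ½·((-4)·(-11−(-6)) + (-13/2)·(-6−(-5)) + (-71/22)·(-5−(-11))) = ½·(20 + 13/2 − 213/11) = 157/44, so the F-coordinate is 1/11.

(7/11, 3/11, 1/11)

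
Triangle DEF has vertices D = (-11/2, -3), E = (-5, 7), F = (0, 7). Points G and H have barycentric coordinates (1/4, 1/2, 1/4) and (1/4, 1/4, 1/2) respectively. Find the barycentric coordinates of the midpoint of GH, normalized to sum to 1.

(1/4, 3/8, 3/8)

Since both coordinate triples sum to 1, the midpoint's barycentrics are the componentwise average.
(1/4+1/4)/2 = 1/4; similarly 3/8 and 3/8.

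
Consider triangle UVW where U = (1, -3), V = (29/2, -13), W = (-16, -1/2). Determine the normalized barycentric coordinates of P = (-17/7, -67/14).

Signed area of the reference triangle: [UVW] = ½·(1·(-13−(-1/2)) + (29/2)·(-1/2−(-3)) + (-16)·(-3−(-13))) = ½·(-25/2 + 145/4 − 160) = -545/8.
[PVW] = ½·((-17/7)·(-13−(-1/2)) + (29/2)·(-1/2−(-67/14)) + (-16)·(-67/14−(-13))) = ½·(425/14 + 435/7 − 920/7) = -545/28, so the U-coordinate is (-545/28)/(-545/8) = 2/7.
[UPW] = ½·(1·(-67/14−(-1/2)) + (-17/7)·(-1/2−(-3)) + (-16)·(-3−(-67/14))) = ½·(-30/7 − 85/14 − 200/7) = -545/28, so the V-coordinate is 2/7.
[UVP] = ½·(1·(-13−(-67/14)) + (29/2)·(-67/14−(-3)) + (-17/7)·(-3−(-13))) = ½·(-115/14 − 725/28 − 170/7) = -1635/56, so the W-coordinate is 3/7.

(2/7, 2/7, 3/7)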